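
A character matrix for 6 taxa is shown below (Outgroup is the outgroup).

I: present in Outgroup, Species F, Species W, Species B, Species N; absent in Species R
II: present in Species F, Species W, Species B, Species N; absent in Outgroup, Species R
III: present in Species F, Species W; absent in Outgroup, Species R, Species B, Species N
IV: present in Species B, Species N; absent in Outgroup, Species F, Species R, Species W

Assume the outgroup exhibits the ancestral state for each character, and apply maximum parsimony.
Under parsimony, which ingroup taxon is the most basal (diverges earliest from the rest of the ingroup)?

Character polarity is set by the outgroup: the derived state is whichever differs from the outgroup's state, so for I the derived state is 'absent', and for the remaining characters it is 'present'.
I (derived state 'absent') is unique to Species R (autapomorphy; uninformative for grouping).
Only Species B, Species F, Species N, and Species W show the derived state 'present' for II, supporting them as a clade.
III: derived state 'present' in Species F and Species W only — synapomorphy for {Species F, Species W}.
Only Species B and Species N show the derived state 'present' for IV, supporting them as a clade.
Most parsimonious ingroup topology: (((Species F,Species W),(Species B,Species N)),Species R).
Species R is sister to the clade containing all other ingroup taxa, so it is the earliest-diverging (most basal) ingroup lineage.

Species R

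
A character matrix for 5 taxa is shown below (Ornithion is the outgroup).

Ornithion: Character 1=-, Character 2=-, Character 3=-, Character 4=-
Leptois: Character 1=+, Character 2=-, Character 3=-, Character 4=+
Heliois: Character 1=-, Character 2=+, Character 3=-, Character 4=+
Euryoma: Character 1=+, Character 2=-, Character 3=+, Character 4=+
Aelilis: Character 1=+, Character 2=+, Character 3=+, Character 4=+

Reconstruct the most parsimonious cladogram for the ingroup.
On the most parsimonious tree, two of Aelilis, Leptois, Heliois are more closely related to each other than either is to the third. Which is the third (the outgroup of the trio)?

The outgroup has state '-' for every character, so '+' is the derived state throughout.
Character 1: derived state '+' in Aelilis, Euryoma, and Leptois only — synapomorphy for {Aelilis, Euryoma, Leptois}.
Character 2 (state '+') occurs in Aelilis and Heliois but conflicts with the nesting implied by the other characters — most parsimoniously interpreted as homoplasy.
Only Aelilis and Euryoma show the derived state '+' for Character 3, supporting them as a clade.
Character 4 (derived state '+') is shared by all ingroup taxa — unites the whole ingroup.
Most parsimonious ingroup topology: ((Leptois,(Euryoma,Aelilis)),Heliois).
Aelilis and Leptois share a more recent common ancestor with each other than either does with Heliois, so Heliois is the least closely related of the three.

Heliois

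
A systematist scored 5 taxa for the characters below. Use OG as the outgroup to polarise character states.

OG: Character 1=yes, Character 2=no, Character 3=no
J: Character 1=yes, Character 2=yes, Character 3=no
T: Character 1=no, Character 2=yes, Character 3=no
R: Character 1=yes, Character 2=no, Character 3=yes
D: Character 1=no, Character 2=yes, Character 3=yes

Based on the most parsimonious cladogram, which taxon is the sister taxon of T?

D

Character polarity is set by the outgroup: the derived state is whichever differs from the outgroup's state, so for Character 1 the derived state is 'no', and for the remaining characters it is 'yes'.
Character 1: derived state 'no' in D and T only — synapomorphy for {D, T}.
Character 2 (derived state 'yes') is shared by D, J, and T — a synapomorphy uniting that clade.
Character 3 (state 'yes') occurs in D and R but conflicts with the nesting implied by the other characters — most parsimoniously interpreted as homoplasy.
Most parsimonious ingroup topology: ((J,(T,D)),R).
T and D form a cherry on this tree, so they are sister taxa.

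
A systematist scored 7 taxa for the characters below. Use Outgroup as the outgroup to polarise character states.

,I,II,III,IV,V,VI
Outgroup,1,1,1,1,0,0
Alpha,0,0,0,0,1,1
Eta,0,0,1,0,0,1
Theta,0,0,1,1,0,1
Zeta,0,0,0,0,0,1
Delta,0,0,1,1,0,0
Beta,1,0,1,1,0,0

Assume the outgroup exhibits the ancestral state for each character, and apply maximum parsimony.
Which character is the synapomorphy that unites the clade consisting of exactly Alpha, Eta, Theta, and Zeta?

Character polarity is set by the outgroup: the derived state is whichever differs from the outgroup's state, so for I, II, III, IV the derived state is '0', and for the remaining characters it is '1'.
Only Alpha, Delta, Eta, Theta, and Zeta show the derived state '0' for I, supporting them as a clade.
All ingroup taxa share the derived state '0' for II; it defines the ingroup but does not resolve relationships within it.
III (derived state '0') is shared by Alpha and Zeta — a synapomorphy uniting that clade.
IV (derived state '0') is shared by Alpha, Eta, and Zeta — a synapomorphy uniting that clade.
V: derived state '1' in Alpha only — an autapomorphy, so it tells us nothing about relationships among taxa.
Only Alpha, Eta, Theta, and Zeta show the derived state '1' for VI, supporting them as a clade.
Most parsimonious ingroup topology: (((((Alpha,Zeta),Eta),Theta),Delta),Beta).
The clade {Alpha, Eta, Theta, Zeta} is supported by VI: its derived state '1' occurs in exactly those taxa and in no other taxon (including the outgroup).

VI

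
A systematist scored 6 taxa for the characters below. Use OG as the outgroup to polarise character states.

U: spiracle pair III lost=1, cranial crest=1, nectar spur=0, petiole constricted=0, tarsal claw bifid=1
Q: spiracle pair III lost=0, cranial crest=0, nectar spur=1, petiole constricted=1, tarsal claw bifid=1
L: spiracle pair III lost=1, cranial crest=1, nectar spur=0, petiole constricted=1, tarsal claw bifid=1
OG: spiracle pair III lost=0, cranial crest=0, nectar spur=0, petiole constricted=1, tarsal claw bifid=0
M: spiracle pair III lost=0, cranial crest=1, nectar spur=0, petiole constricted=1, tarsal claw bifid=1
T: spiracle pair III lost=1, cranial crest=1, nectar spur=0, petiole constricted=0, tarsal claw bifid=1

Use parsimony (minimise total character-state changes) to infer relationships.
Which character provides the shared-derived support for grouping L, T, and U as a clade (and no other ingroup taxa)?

spiracle pair III lost

Character polarity is set by the outgroup: the derived state is whichever differs from the outgroup's state, so for petiole constricted the derived state is '0', and for the remaining characters it is '1'.
spiracle pair III lost (derived state '1') is shared by L, T, and U — a synapomorphy uniting that clade.
cranial crest (derived state '1') is shared by L, M, T, and U — a synapomorphy uniting that clade.
nectar spur: derived state '1' in Q only — an autapomorphy, so it tells us nothing about relationships among taxa.
petiole constricted (derived state '0') is shared by T and U — a synapomorphy uniting that clade.
All ingroup taxa share the derived state '1' for tarsal claw bifid; it defines the ingroup but does not resolve relationships within it.
Most parsimonious ingroup topology: ((((U,T),L),M),Q).
The clade {L, T, U} is supported by spiracle pair III lost: its derived state '1' occurs in exactly those taxa and in no other taxon (including the outgroup).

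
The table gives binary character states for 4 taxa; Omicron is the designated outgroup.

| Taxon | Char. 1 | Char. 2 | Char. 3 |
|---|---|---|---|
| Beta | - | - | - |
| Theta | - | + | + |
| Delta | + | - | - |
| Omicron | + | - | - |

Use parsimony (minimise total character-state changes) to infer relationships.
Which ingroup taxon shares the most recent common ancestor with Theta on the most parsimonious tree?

Character polarity is set by the outgroup: the derived state is whichever differs from the outgroup's state, so for Char. 1 the derived state is '-', and for the remaining characters it is '+'.
Char. 1: derived state '-' in Beta and Theta only — synapomorphy for {Beta, Theta}.
Char. 2 (derived state '+') is unique to Theta (autapomorphy; uninformative for grouping).
Char. 3 (derived state '+') is unique to Theta (autapomorphy; uninformative for grouping).
Most parsimonious ingroup topology: ((Theta,Beta),Delta).
Theta and Beta form a cherry on this tree, so they are sister taxa.

Beta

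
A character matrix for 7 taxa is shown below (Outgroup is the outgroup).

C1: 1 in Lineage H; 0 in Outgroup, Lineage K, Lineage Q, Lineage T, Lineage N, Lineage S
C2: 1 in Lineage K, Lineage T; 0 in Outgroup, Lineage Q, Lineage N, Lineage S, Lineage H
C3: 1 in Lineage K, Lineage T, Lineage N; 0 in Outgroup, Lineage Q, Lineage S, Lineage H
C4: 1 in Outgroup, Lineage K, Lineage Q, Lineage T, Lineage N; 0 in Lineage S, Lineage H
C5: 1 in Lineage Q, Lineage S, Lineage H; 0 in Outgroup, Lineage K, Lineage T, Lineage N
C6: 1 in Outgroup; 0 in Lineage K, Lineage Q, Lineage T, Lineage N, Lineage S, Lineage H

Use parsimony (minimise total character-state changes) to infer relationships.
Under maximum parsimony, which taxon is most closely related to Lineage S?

Lineage H

Character polarity is set by the outgroup: the derived state is whichever differs from the outgroup's state, so for C4, C6 the derived state is '0', and for the remaining characters it is '1'.
C1: derived state '1' in Lineage H only — an autapomorphy, so it tells us nothing about relationships among taxa.
C2: derived state '1' in Lineage K and Lineage T only — synapomorphy for {Lineage K, Lineage T}.
C3: derived state '1' in Lineage K, Lineage N, and Lineage T only — synapomorphy for {Lineage K, Lineage N, Lineage T}.
C4 (derived state '0') is shared by Lineage H and Lineage S — a synapomorphy uniting that clade.
Only Lineage H, Lineage Q, and Lineage S show the derived state '1' for C5, supporting them as a clade.
All ingroup taxa share the derived state '0' for C6; it defines the ingroup but does not resolve relationships within it.
Most parsimonious ingroup topology: (((Lineage K,Lineage T),Lineage N),(Lineage Q,(Lineage S,Lineage H))).
Lineage S and Lineage H form a cherry on this tree, so they are sister taxa.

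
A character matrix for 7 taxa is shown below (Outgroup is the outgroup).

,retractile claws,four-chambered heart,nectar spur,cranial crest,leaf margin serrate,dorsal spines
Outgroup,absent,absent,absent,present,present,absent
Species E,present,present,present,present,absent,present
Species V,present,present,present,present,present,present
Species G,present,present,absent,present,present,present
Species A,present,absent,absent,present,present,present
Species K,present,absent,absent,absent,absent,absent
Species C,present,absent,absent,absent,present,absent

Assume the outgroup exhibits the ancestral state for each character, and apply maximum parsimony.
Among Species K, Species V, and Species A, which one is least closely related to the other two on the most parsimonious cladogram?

Character polarity is set by the outgroup: the derived state is whichever differs from the outgroup's state, so for cranial crest, leaf margin serrate the derived state is 'absent', and for the remaining characters it is 'present'.
All ingroup taxa share the derived state 'present' for retractile claws; it defines the ingroup but does not resolve relationships within it.
Only Species E, Species G, and Species V show the derived state 'present' for four-chambered heart, supporting them as a clade.
nectar spur (derived state 'present') is shared by Species E and Species V — a synapomorphy uniting that clade.
cranial crest: derived state 'absent' in Species C and Species K only — synapomorphy for {Species C, Species K}.
leaf margin serrate (state 'absent') occurs in Species E and Species K but conflicts with the nesting implied by the other characters — most parsimoniously interpreted as homoplasy.
dorsal spines: derived state 'present' in Species A, Species E, Species G, and Species V only — synapomorphy for {Species A, Species E, Species G, Species V}.
Most parsimonious ingroup topology: ((((Species E,Species V),Species G),Species A),(Species K,Species C)).
Species V and Species A share a more recent common ancestor with each other than either does with Species K, so Species K is the least closely related of the three.

Species K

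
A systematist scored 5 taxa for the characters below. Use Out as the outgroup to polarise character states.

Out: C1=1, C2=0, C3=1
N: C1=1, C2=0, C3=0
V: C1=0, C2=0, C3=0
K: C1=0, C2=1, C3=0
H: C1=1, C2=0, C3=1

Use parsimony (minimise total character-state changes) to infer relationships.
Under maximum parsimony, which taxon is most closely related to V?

Character polarity is set by the outgroup: the derived state is whichever differs from the outgroup's state, so for C1, C3 the derived state is '0', and for the remaining characters it is '1'.
Only K and V show the derived state '0' for C1, supporting them as a clade.
C2: derived state '1' in K only — an autapomorphy, so it tells us nothing about relationships among taxa.
C3: derived state '0' in K, N, and V only — synapomorphy for {K, N, V}.
Most parsimonious ingroup topology: ((N,(V,K)),H).
V and K form a cherry on this tree, so they are sister taxa.

K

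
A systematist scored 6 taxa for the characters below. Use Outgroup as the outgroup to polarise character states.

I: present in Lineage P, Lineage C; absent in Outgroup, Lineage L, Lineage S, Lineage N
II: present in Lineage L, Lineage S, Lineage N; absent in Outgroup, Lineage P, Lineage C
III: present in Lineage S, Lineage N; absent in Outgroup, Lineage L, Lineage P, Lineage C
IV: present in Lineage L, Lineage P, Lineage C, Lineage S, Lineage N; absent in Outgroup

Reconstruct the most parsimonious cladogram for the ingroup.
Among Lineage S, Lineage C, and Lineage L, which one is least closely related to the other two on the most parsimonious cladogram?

The outgroup has state 'absent' for every character, so 'present' is the derived state throughout.
I (derived state 'present') is shared by Lineage C and Lineage P — a synapomorphy uniting that clade.
II (derived state 'present') is shared by Lineage L, Lineage N, and Lineage S — a synapomorphy uniting that clade.
III (derived state 'present') is shared by Lineage N and Lineage S — a synapomorphy uniting that clade.
All ingroup taxa share the derived state 'present' for IV; it defines the ingroup but does not resolve relationships within it.
Most parsimonious ingroup topology: ((Lineage L,(Lineage S,Lineage N)),(Lineage P,Lineage C)).
Lineage L and Lineage S share a more recent common ancestor with each other than either does with Lineage C, so Lineage C is the least closely related of the three.

Lineage C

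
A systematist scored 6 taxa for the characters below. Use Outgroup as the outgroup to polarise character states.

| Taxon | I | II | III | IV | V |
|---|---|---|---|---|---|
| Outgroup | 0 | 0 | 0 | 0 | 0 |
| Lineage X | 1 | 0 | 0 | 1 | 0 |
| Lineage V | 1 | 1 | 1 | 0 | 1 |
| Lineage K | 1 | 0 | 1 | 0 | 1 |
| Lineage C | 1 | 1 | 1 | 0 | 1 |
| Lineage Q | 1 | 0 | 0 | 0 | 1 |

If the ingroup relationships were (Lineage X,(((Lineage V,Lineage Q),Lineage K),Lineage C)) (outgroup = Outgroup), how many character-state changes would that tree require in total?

7

Map each character onto (Lineage X,(((Lineage V,Lineage Q),Lineage K),Lineage C)) (rooted by Outgroup) and count the minimum state changes it requires (Fitch parsimony):
I: 1; II: 2; III: 2; IV: 1; V: 1.
Total tree length = 7.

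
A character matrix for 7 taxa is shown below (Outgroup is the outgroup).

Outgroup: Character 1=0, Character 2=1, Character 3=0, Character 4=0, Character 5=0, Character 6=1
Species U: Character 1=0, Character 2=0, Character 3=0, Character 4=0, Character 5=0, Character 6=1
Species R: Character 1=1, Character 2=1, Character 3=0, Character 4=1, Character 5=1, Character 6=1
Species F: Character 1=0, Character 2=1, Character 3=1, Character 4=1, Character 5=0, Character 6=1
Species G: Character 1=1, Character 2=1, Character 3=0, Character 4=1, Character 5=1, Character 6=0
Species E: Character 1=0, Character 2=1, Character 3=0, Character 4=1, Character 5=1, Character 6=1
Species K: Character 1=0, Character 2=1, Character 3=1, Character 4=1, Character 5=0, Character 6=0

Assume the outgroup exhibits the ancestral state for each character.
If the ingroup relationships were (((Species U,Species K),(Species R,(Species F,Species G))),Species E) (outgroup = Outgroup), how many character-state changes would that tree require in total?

Map each character onto (((Species U,Species K),(Species R,(Species F,Species G))),Species E) (rooted by Outgroup) and count the minimum state changes it requires (Fitch parsimony):
Character 1: 2; Character 2: 1; Character 3: 2; Character 4: 2; Character 5: 3; Character 6: 2.
Total tree length = 12.

12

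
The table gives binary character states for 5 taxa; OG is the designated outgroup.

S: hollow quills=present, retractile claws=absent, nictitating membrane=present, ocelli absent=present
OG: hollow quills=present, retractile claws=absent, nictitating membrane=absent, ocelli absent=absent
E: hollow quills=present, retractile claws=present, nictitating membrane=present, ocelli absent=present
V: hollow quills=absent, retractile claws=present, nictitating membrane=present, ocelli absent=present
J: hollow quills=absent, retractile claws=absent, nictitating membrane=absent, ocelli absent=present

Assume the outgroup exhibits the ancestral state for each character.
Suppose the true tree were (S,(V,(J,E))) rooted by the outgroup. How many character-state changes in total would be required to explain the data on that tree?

Map each character onto (S,(V,(J,E))) (rooted by OG) and count the minimum state changes it requires (Fitch parsimony):
hollow quills: 2; retractile claws: 2; nictitating membrane: 2; ocelli absent: 1.
Total tree length = 7.

7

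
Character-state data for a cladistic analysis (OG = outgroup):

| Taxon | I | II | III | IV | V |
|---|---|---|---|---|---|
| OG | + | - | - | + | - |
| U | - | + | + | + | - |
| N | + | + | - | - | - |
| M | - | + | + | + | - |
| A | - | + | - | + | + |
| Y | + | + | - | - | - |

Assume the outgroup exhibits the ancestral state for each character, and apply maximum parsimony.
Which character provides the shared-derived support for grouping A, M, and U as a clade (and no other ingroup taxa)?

Character polarity is set by the outgroup: the derived state is whichever differs from the outgroup's state, so for I, IV the derived state is '-', and for the remaining characters it is '+'.
Only A, M, and U show the derived state '-' for I, supporting them as a clade.
II (derived state '+') is shared by all ingroup taxa — unites the whole ingroup.
Only M and U show the derived state '+' for III, supporting them as a clade.
IV: derived state '-' in N and Y only — synapomorphy for {N, Y}.
V: derived state '+' in A only — an autapomorphy, so it tells us nothing about relationships among taxa.
Most parsimonious ingroup topology: (((M,U),A),(N,Y)).
The clade {A, M, U} is supported by I: its derived state '-' occurs in exactly those taxa and in no other taxon (including the outgroup).

I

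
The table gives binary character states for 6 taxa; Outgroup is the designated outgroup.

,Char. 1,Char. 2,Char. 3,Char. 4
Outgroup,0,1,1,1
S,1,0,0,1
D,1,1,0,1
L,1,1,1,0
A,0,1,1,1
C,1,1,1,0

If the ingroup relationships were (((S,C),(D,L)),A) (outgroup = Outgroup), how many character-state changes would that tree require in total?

Map each character onto (((S,C),(D,L)),A) (rooted by Outgroup) and count the minimum state changes it requires (Fitch parsimony):
Char. 1: 1; Char. 2: 1; Char. 3: 2; Char. 4: 2.
Total tree length = 6.

6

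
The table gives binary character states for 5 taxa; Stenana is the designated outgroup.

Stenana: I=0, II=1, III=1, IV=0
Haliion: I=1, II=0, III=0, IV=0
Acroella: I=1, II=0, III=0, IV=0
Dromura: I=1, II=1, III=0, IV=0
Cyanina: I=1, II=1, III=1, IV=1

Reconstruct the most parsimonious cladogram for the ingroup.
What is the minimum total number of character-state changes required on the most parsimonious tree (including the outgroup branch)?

Character polarity is set by the outgroup: the derived state is whichever differs from the outgroup's state, so for II, III the derived state is '0', and for the remaining characters it is '1'.
All ingroup taxa share the derived state '1' for I; it defines the ingroup but does not resolve relationships within it.
II: derived state '0' in Acroella and Haliion only — synapomorphy for {Acroella, Haliion}.
III: derived state '0' in Acroella, Dromura, and Haliion only — synapomorphy for {Acroella, Dromura, Haliion}.
IV: derived state '1' in Cyanina only — an autapomorphy, so it tells us nothing about relationships among taxa.
Most parsimonious ingroup topology: (((Haliion,Acroella),Dromura),Cyanina).
Changes per character on this tree: I: 1; II: 1; III: 1; IV: 1.
Total = 4.

4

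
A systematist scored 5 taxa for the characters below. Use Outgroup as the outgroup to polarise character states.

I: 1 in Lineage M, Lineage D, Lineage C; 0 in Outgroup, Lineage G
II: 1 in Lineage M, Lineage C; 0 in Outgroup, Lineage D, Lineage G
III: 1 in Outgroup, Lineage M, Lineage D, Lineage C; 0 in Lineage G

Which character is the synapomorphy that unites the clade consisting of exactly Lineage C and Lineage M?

II

Character polarity is set by the outgroup: the derived state is whichever differs from the outgroup's state, so for III the derived state is '0', and for the remaining characters it is '1'.
Only Lineage C, Lineage D, and Lineage M show the derived state '1' for I, supporting them as a clade.
II: derived state '1' in Lineage C and Lineage M only — synapomorphy for {Lineage C, Lineage M}.
III (derived state '0') is unique to Lineage G (autapomorphy; uninformative for grouping).
Most parsimonious ingroup topology: (((Lineage C,Lineage M),Lineage D),Lineage G).
The clade {Lineage C, Lineage M} is supported by II: its derived state '1' occurs in exactly those taxa and in no other taxon (including the outgroup).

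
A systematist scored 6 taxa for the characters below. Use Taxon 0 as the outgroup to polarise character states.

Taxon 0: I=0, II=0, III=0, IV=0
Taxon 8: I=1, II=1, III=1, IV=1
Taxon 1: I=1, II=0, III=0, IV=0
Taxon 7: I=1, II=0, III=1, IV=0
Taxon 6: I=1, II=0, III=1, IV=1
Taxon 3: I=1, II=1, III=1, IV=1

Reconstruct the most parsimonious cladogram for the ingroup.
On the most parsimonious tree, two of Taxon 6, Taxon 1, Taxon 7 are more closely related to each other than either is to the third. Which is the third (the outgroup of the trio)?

The outgroup has state '0' for every character, so '1' is the derived state throughout.
I (derived state '1') is shared by all ingroup taxa — unites the whole ingroup.
Only Taxon 3 and Taxon 8 show the derived state '1' for II, supporting them as a clade.
III (derived state '1') is shared by Taxon 3, Taxon 6, Taxon 7, and Taxon 8 — a synapomorphy uniting that clade.
Only Taxon 3, Taxon 6, and Taxon 8 show the derived state '1' for IV, supporting them as a clade.
Most parsimonious ingroup topology: ((((Taxon 8,Taxon 3),Taxon 6),Taxon 7),Taxon 1).
Taxon 6 and Taxon 7 share a more recent common ancestor with each other than either does with Taxon 1, so Taxon 1 is the least closely related of the three.

Taxon 1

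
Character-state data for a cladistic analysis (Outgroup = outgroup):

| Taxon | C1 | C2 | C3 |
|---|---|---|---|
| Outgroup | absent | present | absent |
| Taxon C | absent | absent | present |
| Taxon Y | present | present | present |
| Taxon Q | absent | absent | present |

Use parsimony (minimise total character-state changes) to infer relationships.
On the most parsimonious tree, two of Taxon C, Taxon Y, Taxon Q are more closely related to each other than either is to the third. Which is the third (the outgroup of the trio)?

Taxon Y

Character polarity is set by the outgroup: the derived state is whichever differs from the outgroup's state, so for C2 the derived state is 'absent', and for the remaining characters it is 'present'.
C1 (derived state 'present') is unique to Taxon Y (autapomorphy; uninformative for grouping).
Only Taxon C and Taxon Q show the derived state 'absent' for C2, supporting them as a clade.
All ingroup taxa share the derived state 'present' for C3; it defines the ingroup but does not resolve relationships within it.
Most parsimonious ingroup topology: ((Taxon C,Taxon Q),Taxon Y).
Taxon Q and Taxon C share a more recent common ancestor with each other than either does with Taxon Y, so Taxon Y is the least closely related of the three.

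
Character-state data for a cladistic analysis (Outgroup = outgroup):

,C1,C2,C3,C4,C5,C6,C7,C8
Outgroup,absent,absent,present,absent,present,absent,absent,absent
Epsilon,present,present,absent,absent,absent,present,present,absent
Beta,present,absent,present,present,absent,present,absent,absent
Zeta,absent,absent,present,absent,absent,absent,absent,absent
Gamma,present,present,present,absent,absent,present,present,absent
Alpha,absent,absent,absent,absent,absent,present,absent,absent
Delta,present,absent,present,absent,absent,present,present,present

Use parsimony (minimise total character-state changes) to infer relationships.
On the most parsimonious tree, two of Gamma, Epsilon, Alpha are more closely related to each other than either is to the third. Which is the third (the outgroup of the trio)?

Alpha

Character polarity is set by the outgroup: the derived state is whichever differs from the outgroup's state, so for C3, C5 the derived state is 'absent', and for the remaining characters it is 'present'.
C1: derived state 'present' in Beta, Delta, Epsilon, and Gamma only — synapomorphy for {Beta, Delta, Epsilon, Gamma}.
C2: derived state 'present' in Epsilon and Gamma only — synapomorphy for {Epsilon, Gamma}.
C3 (state 'absent') occurs in Alpha and Epsilon but conflicts with the nesting implied by the other characters — most parsimoniously interpreted as homoplasy.
C4: derived state 'present' in Beta only — an autapomorphy, so it tells us nothing about relationships among taxa.
C5 (derived state 'absent') is shared by all ingroup taxa — unites the whole ingroup.
Only Alpha, Beta, Delta, Epsilon, and Gamma show the derived state 'present' for C6, supporting them as a clade.
C7 (derived state 'present') is shared by Delta, Epsilon, and Gamma — a synapomorphy uniting that clade.
C8 (derived state 'present') is unique to Delta (autapomorphy; uninformative for grouping).
Most parsimonious ingroup topology: (((((Epsilon,Gamma),Delta),Beta),Alpha),Zeta).
Gamma and Epsilon share a more recent common ancestor with each other than either does with Alpha, so Alpha is the least closely related of the three.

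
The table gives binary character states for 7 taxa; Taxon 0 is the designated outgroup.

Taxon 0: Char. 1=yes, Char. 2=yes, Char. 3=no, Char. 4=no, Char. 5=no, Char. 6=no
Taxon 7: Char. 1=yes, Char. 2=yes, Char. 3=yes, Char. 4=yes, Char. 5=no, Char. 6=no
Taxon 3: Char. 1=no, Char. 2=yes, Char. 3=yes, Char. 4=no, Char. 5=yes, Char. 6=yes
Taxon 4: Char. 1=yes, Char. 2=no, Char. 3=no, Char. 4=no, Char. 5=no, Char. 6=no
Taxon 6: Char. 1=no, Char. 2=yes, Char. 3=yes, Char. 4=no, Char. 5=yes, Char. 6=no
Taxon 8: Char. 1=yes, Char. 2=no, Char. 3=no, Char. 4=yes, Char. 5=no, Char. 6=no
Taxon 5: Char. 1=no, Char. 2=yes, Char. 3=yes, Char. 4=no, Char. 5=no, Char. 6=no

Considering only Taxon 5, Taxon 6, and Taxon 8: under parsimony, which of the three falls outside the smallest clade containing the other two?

Character polarity is set by the outgroup: the derived state is whichever differs from the outgroup's state, so for Char. 1, Char. 2 the derived state is 'no', and for the remaining characters it is 'yes'.
Only Taxon 3, Taxon 5, and Taxon 6 show the derived state 'no' for Char. 1, supporting them as a clade.
Char. 2: derived state 'no' in Taxon 4 and Taxon 8 only — synapomorphy for {Taxon 4, Taxon 8}.
Char. 3 (derived state 'yes') is shared by Taxon 3, Taxon 5, Taxon 6, and Taxon 7 — a synapomorphy uniting that clade.
Char. 4 groups Taxon 7 and Taxon 8, which is incompatible with the clades supported by the remaining characters; treating it as convergent (homoplasy) costs fewer steps than any alternative tree.
Char. 5: derived state 'yes' in Taxon 3 and Taxon 6 only — synapomorphy for {Taxon 3, Taxon 6}.
Char. 6: derived state 'yes' in Taxon 3 only — an autapomorphy, so it tells us nothing about relationships among taxa.
Most parsimonious ingroup topology: ((Taxon 7,((Taxon 3,Taxon 6),Taxon 5)),(Taxon 4,Taxon 8)).
Taxon 5 and Taxon 6 share a more recent common ancestor with each other than either does with Taxon 8, so Taxon 8 is the least closely related of the three.

Taxon 8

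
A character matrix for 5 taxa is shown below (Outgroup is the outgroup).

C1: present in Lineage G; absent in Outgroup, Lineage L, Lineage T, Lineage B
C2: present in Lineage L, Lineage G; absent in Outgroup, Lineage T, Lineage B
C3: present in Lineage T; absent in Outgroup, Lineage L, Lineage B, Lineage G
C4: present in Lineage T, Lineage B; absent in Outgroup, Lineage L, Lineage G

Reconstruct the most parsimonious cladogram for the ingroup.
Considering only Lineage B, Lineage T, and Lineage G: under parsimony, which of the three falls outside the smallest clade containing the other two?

Lineage G

The outgroup has state 'absent' for every character, so 'present' is the derived state throughout.
C1 (derived state 'present') is unique to Lineage G (autapomorphy; uninformative for grouping).
Only Lineage G and Lineage L show the derived state 'present' for C2, supporting them as a clade.
C3 (derived state 'present') is unique to Lineage T (autapomorphy; uninformative for grouping).
C4 (derived state 'present') is shared by Lineage B and Lineage T — a synapomorphy uniting that clade.
Most parsimonious ingroup topology: ((Lineage L,Lineage G),(Lineage T,Lineage B)).
Lineage B and Lineage T share a more recent common ancestor with each other than either does with Lineage G, so Lineage G is the least closely related of the three.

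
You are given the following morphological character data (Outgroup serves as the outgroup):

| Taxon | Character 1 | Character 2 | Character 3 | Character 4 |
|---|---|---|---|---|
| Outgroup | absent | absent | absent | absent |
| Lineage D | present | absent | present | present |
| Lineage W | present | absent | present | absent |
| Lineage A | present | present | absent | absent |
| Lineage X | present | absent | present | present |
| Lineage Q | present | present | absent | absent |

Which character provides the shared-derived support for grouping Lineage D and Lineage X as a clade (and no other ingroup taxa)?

The outgroup has state 'absent' for every character, so 'present' is the derived state throughout.
Character 1 (derived state 'present') is shared by all ingroup taxa — unites the whole ingroup.
Only Lineage A and Lineage Q show the derived state 'present' for Character 2, supporting them as a clade.
Character 3: derived state 'present' in Lineage D, Lineage W, and Lineage X only — synapomorphy for {Lineage D, Lineage W, Lineage X}.
Character 4: derived state 'present' in Lineage D and Lineage X only — synapomorphy for {Lineage D, Lineage X}.
Most parsimonious ingroup topology: (((Lineage D,Lineage X),Lineage W),(Lineage A,Lineage Q)).
The clade {Lineage D, Lineage X} is supported by Character 4: its derived state 'present' occurs in exactly those taxa and in no other taxon (including the outgroup).

Character 4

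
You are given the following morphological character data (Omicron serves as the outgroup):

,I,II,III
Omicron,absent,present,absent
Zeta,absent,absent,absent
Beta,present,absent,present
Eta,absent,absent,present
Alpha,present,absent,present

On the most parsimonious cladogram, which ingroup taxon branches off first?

Zeta

Character polarity is set by the outgroup: the derived state is whichever differs from the outgroup's state, so for II the derived state is 'absent', and for the remaining characters it is 'present'.
Only Alpha and Beta show the derived state 'present' for I, supporting them as a clade.
All ingroup taxa share the derived state 'absent' for II; it defines the ingroup but does not resolve relationships within it.
III: derived state 'present' in Alpha, Beta, and Eta only — synapomorphy for {Alpha, Beta, Eta}.
Most parsimonious ingroup topology: (Zeta,((Beta,Alpha),Eta)).
Zeta is sister to the clade containing all other ingroup taxa, so it is the earliest-diverging (most basal) ingroup lineage.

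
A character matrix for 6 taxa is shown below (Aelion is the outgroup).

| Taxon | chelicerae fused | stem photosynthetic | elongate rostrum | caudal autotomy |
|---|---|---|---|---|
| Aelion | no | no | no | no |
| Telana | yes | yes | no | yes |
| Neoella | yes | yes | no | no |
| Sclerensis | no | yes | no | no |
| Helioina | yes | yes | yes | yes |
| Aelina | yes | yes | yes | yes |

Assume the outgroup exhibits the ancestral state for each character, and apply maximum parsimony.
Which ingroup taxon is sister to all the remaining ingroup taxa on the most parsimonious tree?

The outgroup has state 'no' for every character, so 'yes' is the derived state throughout.
Only Aelina, Helioina, Neoella, and Telana show the derived state 'yes' for chelicerae fused, supporting them as a clade.
stem photosynthetic (derived state 'yes') is shared by all ingroup taxa — unites the whole ingroup.
elongate rostrum (derived state 'yes') is shared by Aelina and Helioina — a synapomorphy uniting that clade.
caudal autotomy (derived state 'yes') is shared by Aelina, Helioina, and Telana — a synapomorphy uniting that clade.
Most parsimonious ingroup topology: (((Telana,(Helioina,Aelina)),Neoella),Sclerensis).
Sclerensis is sister to the clade containing all other ingroup taxa, so it is the earliest-diverging (most basal) ingroup lineage.

Sclerensis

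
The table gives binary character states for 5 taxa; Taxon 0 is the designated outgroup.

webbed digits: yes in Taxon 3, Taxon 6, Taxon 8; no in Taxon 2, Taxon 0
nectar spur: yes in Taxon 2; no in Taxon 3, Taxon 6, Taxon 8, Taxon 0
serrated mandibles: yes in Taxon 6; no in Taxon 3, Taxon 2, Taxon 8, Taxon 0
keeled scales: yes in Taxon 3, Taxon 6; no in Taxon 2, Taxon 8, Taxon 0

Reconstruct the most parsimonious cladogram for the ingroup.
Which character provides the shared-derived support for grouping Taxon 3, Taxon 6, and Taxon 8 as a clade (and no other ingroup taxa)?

The outgroup has state 'no' for every character, so 'yes' is the derived state throughout.
webbed digits (derived state 'yes') is shared by Taxon 3, Taxon 6, and Taxon 8 — a synapomorphy uniting that clade.
nectar spur (derived state 'yes') is unique to Taxon 2 (autapomorphy; uninformative for grouping).
serrated mandibles (derived state 'yes') is unique to Taxon 6 (autapomorphy; uninformative for grouping).
keeled scales (derived state 'yes') is shared by Taxon 3 and Taxon 6 — a synapomorphy uniting that clade.
Most parsimonious ingroup topology: (((Taxon 3,Taxon 6),Taxon 8),Taxon 2).
The clade {Taxon 3, Taxon 6, Taxon 8} is supported by webbed digits: its derived state 'yes' occurs in exactly those taxa and in no other taxon (including the outgroup).

webbed digits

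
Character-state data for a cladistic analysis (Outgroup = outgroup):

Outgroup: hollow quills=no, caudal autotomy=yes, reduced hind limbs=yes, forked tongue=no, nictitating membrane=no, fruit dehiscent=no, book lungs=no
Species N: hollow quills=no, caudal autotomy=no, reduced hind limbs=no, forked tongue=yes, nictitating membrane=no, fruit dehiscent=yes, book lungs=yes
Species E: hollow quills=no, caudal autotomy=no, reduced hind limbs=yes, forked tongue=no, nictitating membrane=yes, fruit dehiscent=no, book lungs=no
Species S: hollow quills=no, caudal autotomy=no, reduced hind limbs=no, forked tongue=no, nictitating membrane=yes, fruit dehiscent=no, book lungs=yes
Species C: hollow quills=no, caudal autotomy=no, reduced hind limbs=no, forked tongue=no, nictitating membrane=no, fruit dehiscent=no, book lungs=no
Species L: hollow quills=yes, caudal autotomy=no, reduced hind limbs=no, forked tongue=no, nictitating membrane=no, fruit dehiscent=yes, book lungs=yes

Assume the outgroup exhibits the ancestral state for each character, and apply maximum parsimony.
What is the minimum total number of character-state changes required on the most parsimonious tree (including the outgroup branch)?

8

Character polarity is set by the outgroup: the derived state is whichever differs from the outgroup's state, so for caudal autotomy, reduced hind limbs the derived state is 'no', and for the remaining characters it is 'yes'.
hollow quills (derived state 'yes') is unique to Species L (autapomorphy; uninformative for grouping).
caudal autotomy (derived state 'no') is shared by all ingroup taxa — unites the whole ingroup.
reduced hind limbs: derived state 'no' in Species C, Species L, Species N, and Species S only — synapomorphy for {Species C, Species L, Species N, Species S}.
forked tongue (derived state 'yes') is unique to Species N (autapomorphy; uninformative for grouping).
nictitating membrane groups Species E and Species S, which is incompatible with the clades supported by the remaining characters; treating it as convergent (homoplasy) costs fewer steps than any alternative tree.
fruit dehiscent: derived state 'yes' in Species L and Species N only — synapomorphy for {Species L, Species N}.
Only Species L, Species N, and Species S show the derived state 'yes' for book lungs, supporting them as a clade.
Most parsimonious ingroup topology: ((((Species N,Species L),Species S),Species C),Species E).
Changes per character on this tree: hollow quills: 1; caudal autotomy: 1; reduced hind limbs: 1; forked tongue: 1; nictitating membrane: 2; fruit dehiscent: 1; book lungs: 1.
Total = 8.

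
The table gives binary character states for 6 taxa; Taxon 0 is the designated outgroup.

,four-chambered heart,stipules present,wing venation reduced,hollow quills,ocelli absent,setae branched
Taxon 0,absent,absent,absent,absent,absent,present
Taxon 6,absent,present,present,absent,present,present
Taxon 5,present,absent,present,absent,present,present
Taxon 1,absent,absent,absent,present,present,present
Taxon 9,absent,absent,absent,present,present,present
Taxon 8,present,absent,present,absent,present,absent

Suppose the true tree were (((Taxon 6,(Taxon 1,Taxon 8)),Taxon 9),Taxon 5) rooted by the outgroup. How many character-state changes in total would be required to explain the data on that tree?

Map each character onto (((Taxon 6,(Taxon 1,Taxon 8)),Taxon 9),Taxon 5) (rooted by Taxon 0) and count the minimum state changes it requires (Fitch parsimony):
four-chambered heart: 2; stipules present: 1; wing venation reduced: 3; hollow quills: 2; ocelli absent: 1; setae branched: 1.
Total tree length = 10.

10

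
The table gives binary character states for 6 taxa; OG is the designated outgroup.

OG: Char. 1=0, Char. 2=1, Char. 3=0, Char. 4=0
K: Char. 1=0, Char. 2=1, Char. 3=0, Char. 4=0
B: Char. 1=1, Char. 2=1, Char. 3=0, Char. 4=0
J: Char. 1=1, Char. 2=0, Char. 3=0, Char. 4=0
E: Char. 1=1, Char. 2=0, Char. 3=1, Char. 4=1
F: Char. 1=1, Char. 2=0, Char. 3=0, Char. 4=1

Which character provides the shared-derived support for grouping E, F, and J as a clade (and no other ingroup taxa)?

Char. 2

Character polarity is set by the outgroup: the derived state is whichever differs from the outgroup's state, so for Char. 2 the derived state is '0', and for the remaining characters it is '1'.
Only B, E, F, and J show the derived state '1' for Char. 1, supporting them as a clade.
Char. 2: derived state '0' in E, F, and J only — synapomorphy for {E, F, J}.
Char. 3 (derived state '1') is unique to E (autapomorphy; uninformative for grouping).
Char. 4 (derived state '1') is shared by E and F — a synapomorphy uniting that clade.
Most parsimonious ingroup topology: (K,(B,(J,(E,F)))).
The clade {E, F, J} is supported by Char. 2: its derived state '0' occurs in exactly those taxa and in no other taxon (including the outgroup).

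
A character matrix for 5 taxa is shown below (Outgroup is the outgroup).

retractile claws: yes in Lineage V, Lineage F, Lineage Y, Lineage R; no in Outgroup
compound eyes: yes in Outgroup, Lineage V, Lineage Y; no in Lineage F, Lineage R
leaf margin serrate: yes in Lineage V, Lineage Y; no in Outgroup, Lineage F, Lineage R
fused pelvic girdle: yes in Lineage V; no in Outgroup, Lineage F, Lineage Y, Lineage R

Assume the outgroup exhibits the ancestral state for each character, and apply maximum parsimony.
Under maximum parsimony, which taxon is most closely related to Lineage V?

Lineage Y

Character polarity is set by the outgroup: the derived state is whichever differs from the outgroup's state, so for compound eyes the derived state is 'no', and for the remaining characters it is 'yes'.
retractile claws (derived state 'yes') is shared by all ingroup taxa — unites the whole ingroup.
compound eyes: derived state 'no' in Lineage F and Lineage R only — synapomorphy for {Lineage F, Lineage R}.
leaf margin serrate (derived state 'yes') is shared by Lineage V and Lineage Y — a synapomorphy uniting that clade.
fused pelvic girdle (derived state 'yes') is unique to Lineage V (autapomorphy; uninformative for grouping).
Most parsimonious ingroup topology: ((Lineage V,Lineage Y),(Lineage F,Lineage R)).
Lineage V and Lineage Y form a cherry on this tree, so they are sister taxa.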